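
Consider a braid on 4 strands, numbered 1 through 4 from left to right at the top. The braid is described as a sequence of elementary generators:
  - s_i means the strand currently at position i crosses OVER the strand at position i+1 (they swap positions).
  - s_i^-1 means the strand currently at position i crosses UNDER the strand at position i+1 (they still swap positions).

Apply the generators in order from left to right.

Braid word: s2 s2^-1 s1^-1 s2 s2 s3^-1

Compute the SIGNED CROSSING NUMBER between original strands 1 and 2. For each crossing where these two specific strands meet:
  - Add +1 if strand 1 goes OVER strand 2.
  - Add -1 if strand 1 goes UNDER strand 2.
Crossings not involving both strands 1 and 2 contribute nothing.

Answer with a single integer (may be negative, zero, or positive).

Answer: -1

Derivation:
Gen 1: crossing 2x3. Both 1&2? no. Sum: 0
Gen 2: crossing 3x2. Both 1&2? no. Sum: 0
Gen 3: 1 under 2. Both 1&2? yes. Contrib: -1. Sum: -1
Gen 4: crossing 1x3. Both 1&2? no. Sum: -1
Gen 5: crossing 3x1. Both 1&2? no. Sum: -1
Gen 6: crossing 3x4. Both 1&2? no. Sum: -1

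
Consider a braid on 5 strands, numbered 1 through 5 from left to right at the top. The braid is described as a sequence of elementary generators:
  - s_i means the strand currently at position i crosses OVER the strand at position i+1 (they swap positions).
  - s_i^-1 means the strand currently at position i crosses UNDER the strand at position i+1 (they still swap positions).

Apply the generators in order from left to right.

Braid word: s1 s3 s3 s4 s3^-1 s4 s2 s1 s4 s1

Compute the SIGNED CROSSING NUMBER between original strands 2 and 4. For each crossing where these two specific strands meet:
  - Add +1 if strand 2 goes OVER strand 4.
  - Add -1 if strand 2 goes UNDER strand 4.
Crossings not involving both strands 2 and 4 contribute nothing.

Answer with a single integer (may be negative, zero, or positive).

Answer: 0

Derivation:
Gen 1: crossing 1x2. Both 2&4? no. Sum: 0
Gen 2: crossing 3x4. Both 2&4? no. Sum: 0
Gen 3: crossing 4x3. Both 2&4? no. Sum: 0
Gen 4: crossing 4x5. Both 2&4? no. Sum: 0
Gen 5: crossing 3x5. Both 2&4? no. Sum: 0
Gen 6: crossing 3x4. Both 2&4? no. Sum: 0
Gen 7: crossing 1x5. Both 2&4? no. Sum: 0
Gen 8: crossing 2x5. Both 2&4? no. Sum: 0
Gen 9: crossing 4x3. Both 2&4? no. Sum: 0
Gen 10: crossing 5x2. Both 2&4? no. Sum: 0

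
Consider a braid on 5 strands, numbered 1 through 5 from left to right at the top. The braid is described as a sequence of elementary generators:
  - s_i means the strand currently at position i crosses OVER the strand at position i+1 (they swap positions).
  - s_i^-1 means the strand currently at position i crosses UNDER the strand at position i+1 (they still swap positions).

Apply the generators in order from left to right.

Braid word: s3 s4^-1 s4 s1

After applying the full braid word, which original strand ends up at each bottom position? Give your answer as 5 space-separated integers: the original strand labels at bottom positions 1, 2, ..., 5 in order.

Gen 1 (s3): strand 3 crosses over strand 4. Perm now: [1 2 4 3 5]
Gen 2 (s4^-1): strand 3 crosses under strand 5. Perm now: [1 2 4 5 3]
Gen 3 (s4): strand 5 crosses over strand 3. Perm now: [1 2 4 3 5]
Gen 4 (s1): strand 1 crosses over strand 2. Perm now: [2 1 4 3 5]

Answer: 2 1 4 3 5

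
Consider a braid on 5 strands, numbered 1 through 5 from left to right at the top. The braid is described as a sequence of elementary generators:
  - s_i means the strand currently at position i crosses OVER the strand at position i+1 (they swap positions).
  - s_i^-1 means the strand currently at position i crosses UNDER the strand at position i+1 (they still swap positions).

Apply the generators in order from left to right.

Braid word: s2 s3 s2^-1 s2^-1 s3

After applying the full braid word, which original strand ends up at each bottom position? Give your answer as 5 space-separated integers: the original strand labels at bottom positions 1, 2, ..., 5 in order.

Answer: 1 3 2 4 5

Derivation:
Gen 1 (s2): strand 2 crosses over strand 3. Perm now: [1 3 2 4 5]
Gen 2 (s3): strand 2 crosses over strand 4. Perm now: [1 3 4 2 5]
Gen 3 (s2^-1): strand 3 crosses under strand 4. Perm now: [1 4 3 2 5]
Gen 4 (s2^-1): strand 4 crosses under strand 3. Perm now: [1 3 4 2 5]
Gen 5 (s3): strand 4 crosses over strand 2. Perm now: [1 3 2 4 5]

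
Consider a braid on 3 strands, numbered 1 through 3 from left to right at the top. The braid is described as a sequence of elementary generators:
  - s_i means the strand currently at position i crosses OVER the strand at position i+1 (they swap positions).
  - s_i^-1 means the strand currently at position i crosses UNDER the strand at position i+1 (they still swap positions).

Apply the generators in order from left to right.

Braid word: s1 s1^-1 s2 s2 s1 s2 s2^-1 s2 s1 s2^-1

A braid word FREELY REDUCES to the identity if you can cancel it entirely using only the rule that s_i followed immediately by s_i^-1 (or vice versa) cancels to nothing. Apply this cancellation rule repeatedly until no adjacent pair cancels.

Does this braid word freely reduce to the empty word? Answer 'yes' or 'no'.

Answer: no

Derivation:
Gen 1 (s1): push. Stack: [s1]
Gen 2 (s1^-1): cancels prior s1. Stack: []
Gen 3 (s2): push. Stack: [s2]
Gen 4 (s2): push. Stack: [s2 s2]
Gen 5 (s1): push. Stack: [s2 s2 s1]
Gen 6 (s2): push. Stack: [s2 s2 s1 s2]
Gen 7 (s2^-1): cancels prior s2. Stack: [s2 s2 s1]
Gen 8 (s2): push. Stack: [s2 s2 s1 s2]
Gen 9 (s1): push. Stack: [s2 s2 s1 s2 s1]
Gen 10 (s2^-1): push. Stack: [s2 s2 s1 s2 s1 s2^-1]
Reduced word: s2 s2 s1 s2 s1 s2^-1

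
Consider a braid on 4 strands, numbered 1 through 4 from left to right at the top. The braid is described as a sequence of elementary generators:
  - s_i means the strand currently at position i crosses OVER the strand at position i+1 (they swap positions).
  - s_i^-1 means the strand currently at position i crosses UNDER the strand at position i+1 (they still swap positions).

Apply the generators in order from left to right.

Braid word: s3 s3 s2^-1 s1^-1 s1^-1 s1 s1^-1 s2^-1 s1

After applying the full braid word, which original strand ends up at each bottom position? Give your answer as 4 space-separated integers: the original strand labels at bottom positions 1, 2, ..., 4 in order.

Gen 1 (s3): strand 3 crosses over strand 4. Perm now: [1 2 4 3]
Gen 2 (s3): strand 4 crosses over strand 3. Perm now: [1 2 3 4]
Gen 3 (s2^-1): strand 2 crosses under strand 3. Perm now: [1 3 2 4]
Gen 4 (s1^-1): strand 1 crosses under strand 3. Perm now: [3 1 2 4]
Gen 5 (s1^-1): strand 3 crosses under strand 1. Perm now: [1 3 2 4]
Gen 6 (s1): strand 1 crosses over strand 3. Perm now: [3 1 2 4]
Gen 7 (s1^-1): strand 3 crosses under strand 1. Perm now: [1 3 2 4]
Gen 8 (s2^-1): strand 3 crosses under strand 2. Perm now: [1 2 3 4]
Gen 9 (s1): strand 1 crosses over strand 2. Perm now: [2 1 3 4]

Answer: 2 1 3 4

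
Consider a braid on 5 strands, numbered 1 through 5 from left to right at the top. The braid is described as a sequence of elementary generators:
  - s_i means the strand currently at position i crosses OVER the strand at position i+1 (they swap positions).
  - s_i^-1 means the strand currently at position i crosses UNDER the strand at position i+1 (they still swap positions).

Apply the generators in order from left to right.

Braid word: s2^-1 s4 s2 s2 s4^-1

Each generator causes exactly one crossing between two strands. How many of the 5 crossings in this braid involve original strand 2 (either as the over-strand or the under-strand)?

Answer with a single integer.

Gen 1: crossing 2x3. Involves strand 2? yes. Count so far: 1
Gen 2: crossing 4x5. Involves strand 2? no. Count so far: 1
Gen 3: crossing 3x2. Involves strand 2? yes. Count so far: 2
Gen 4: crossing 2x3. Involves strand 2? yes. Count so far: 3
Gen 5: crossing 5x4. Involves strand 2? no. Count so far: 3

Answer: 3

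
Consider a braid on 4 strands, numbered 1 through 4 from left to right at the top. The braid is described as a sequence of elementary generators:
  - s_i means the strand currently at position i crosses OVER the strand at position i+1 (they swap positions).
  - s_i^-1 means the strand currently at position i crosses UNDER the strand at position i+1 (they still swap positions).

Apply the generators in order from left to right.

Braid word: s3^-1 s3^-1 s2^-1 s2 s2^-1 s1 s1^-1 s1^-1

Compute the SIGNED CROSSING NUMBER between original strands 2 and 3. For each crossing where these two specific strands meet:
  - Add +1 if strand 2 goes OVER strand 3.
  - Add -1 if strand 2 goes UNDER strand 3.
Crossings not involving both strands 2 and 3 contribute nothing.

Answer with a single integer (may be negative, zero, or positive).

Answer: -3

Derivation:
Gen 1: crossing 3x4. Both 2&3? no. Sum: 0
Gen 2: crossing 4x3. Both 2&3? no. Sum: 0
Gen 3: 2 under 3. Both 2&3? yes. Contrib: -1. Sum: -1
Gen 4: 3 over 2. Both 2&3? yes. Contrib: -1. Sum: -2
Gen 5: 2 under 3. Both 2&3? yes. Contrib: -1. Sum: -3
Gen 6: crossing 1x3. Both 2&3? no. Sum: -3
Gen 7: crossing 3x1. Both 2&3? no. Sum: -3
Gen 8: crossing 1x3. Both 2&3? no. Sum: -3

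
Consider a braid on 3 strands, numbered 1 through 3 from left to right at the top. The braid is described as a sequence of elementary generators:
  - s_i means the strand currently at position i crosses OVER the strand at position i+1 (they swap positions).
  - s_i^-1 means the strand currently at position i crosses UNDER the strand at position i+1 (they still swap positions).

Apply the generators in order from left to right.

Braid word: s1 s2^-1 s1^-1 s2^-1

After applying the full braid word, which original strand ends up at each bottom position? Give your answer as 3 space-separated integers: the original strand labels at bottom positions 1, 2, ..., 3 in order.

Gen 1 (s1): strand 1 crosses over strand 2. Perm now: [2 1 3]
Gen 2 (s2^-1): strand 1 crosses under strand 3. Perm now: [2 3 1]
Gen 3 (s1^-1): strand 2 crosses under strand 3. Perm now: [3 2 1]
Gen 4 (s2^-1): strand 2 crosses under strand 1. Perm now: [3 1 2]

Answer: 3 1 2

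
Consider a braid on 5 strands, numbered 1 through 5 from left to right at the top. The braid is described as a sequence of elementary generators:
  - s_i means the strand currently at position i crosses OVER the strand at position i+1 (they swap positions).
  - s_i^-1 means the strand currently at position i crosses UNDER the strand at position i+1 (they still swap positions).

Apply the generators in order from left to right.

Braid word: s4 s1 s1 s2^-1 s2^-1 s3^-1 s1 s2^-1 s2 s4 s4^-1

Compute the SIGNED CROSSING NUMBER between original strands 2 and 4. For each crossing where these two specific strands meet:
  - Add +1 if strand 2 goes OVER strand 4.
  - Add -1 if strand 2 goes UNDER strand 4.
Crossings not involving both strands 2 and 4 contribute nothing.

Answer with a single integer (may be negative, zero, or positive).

Answer: 0

Derivation:
Gen 1: crossing 4x5. Both 2&4? no. Sum: 0
Gen 2: crossing 1x2. Both 2&4? no. Sum: 0
Gen 3: crossing 2x1. Both 2&4? no. Sum: 0
Gen 4: crossing 2x3. Both 2&4? no. Sum: 0
Gen 5: crossing 3x2. Both 2&4? no. Sum: 0
Gen 6: crossing 3x5. Both 2&4? no. Sum: 0
Gen 7: crossing 1x2. Both 2&4? no. Sum: 0
Gen 8: crossing 1x5. Both 2&4? no. Sum: 0
Gen 9: crossing 5x1. Both 2&4? no. Sum: 0
Gen 10: crossing 3x4. Both 2&4? no. Sum: 0
Gen 11: crossing 4x3. Both 2&4? no. Sum: 0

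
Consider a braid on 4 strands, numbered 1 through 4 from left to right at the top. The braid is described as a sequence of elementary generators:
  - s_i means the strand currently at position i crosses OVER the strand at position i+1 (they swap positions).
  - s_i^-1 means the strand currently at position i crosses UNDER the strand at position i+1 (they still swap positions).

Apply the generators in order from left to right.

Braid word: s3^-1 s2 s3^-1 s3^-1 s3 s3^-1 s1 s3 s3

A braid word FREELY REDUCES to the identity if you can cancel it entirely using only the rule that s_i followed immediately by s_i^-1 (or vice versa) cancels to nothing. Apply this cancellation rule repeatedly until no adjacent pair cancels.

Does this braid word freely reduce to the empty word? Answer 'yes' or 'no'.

Gen 1 (s3^-1): push. Stack: [s3^-1]
Gen 2 (s2): push. Stack: [s3^-1 s2]
Gen 3 (s3^-1): push. Stack: [s3^-1 s2 s3^-1]
Gen 4 (s3^-1): push. Stack: [s3^-1 s2 s3^-1 s3^-1]
Gen 5 (s3): cancels prior s3^-1. Stack: [s3^-1 s2 s3^-1]
Gen 6 (s3^-1): push. Stack: [s3^-1 s2 s3^-1 s3^-1]
Gen 7 (s1): push. Stack: [s3^-1 s2 s3^-1 s3^-1 s1]
Gen 8 (s3): push. Stack: [s3^-1 s2 s3^-1 s3^-1 s1 s3]
Gen 9 (s3): push. Stack: [s3^-1 s2 s3^-1 s3^-1 s1 s3 s3]
Reduced word: s3^-1 s2 s3^-1 s3^-1 s1 s3 s3

Answer: no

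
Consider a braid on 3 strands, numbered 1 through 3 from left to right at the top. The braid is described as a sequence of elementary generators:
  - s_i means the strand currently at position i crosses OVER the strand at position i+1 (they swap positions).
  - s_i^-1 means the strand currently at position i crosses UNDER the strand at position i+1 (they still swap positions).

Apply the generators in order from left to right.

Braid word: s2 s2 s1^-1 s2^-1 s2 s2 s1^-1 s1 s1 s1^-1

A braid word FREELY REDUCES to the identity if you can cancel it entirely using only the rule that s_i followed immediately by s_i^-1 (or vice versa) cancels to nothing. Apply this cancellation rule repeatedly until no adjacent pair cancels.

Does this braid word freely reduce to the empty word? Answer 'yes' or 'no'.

Answer: no

Derivation:
Gen 1 (s2): push. Stack: [s2]
Gen 2 (s2): push. Stack: [s2 s2]
Gen 3 (s1^-1): push. Stack: [s2 s2 s1^-1]
Gen 4 (s2^-1): push. Stack: [s2 s2 s1^-1 s2^-1]
Gen 5 (s2): cancels prior s2^-1. Stack: [s2 s2 s1^-1]
Gen 6 (s2): push. Stack: [s2 s2 s1^-1 s2]
Gen 7 (s1^-1): push. Stack: [s2 s2 s1^-1 s2 s1^-1]
Gen 8 (s1): cancels prior s1^-1. Stack: [s2 s2 s1^-1 s2]
Gen 9 (s1): push. Stack: [s2 s2 s1^-1 s2 s1]
Gen 10 (s1^-1): cancels prior s1. Stack: [s2 s2 s1^-1 s2]
Reduced word: s2 s2 s1^-1 s2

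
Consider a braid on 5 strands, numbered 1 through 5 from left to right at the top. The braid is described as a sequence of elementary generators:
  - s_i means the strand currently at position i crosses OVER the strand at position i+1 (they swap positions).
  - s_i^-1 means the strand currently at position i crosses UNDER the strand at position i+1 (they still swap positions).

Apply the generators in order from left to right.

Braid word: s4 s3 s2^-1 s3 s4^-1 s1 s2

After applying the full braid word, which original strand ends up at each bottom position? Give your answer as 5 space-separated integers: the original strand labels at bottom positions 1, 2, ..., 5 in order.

Answer: 5 3 1 4 2

Derivation:
Gen 1 (s4): strand 4 crosses over strand 5. Perm now: [1 2 3 5 4]
Gen 2 (s3): strand 3 crosses over strand 5. Perm now: [1 2 5 3 4]
Gen 3 (s2^-1): strand 2 crosses under strand 5. Perm now: [1 5 2 3 4]
Gen 4 (s3): strand 2 crosses over strand 3. Perm now: [1 5 3 2 4]
Gen 5 (s4^-1): strand 2 crosses under strand 4. Perm now: [1 5 3 4 2]
Gen 6 (s1): strand 1 crosses over strand 5. Perm now: [5 1 3 4 2]
Gen 7 (s2): strand 1 crosses over strand 3. Perm now: [5 3 1 4 2]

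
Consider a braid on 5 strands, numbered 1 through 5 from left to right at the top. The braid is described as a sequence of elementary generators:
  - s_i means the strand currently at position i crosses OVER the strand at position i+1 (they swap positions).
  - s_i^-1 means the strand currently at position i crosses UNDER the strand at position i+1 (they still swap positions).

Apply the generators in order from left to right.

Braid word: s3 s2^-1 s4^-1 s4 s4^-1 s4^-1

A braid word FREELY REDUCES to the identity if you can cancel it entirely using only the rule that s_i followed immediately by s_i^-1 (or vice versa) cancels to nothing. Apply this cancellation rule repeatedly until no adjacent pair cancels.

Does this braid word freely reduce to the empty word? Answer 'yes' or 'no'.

Gen 1 (s3): push. Stack: [s3]
Gen 2 (s2^-1): push. Stack: [s3 s2^-1]
Gen 3 (s4^-1): push. Stack: [s3 s2^-1 s4^-1]
Gen 4 (s4): cancels prior s4^-1. Stack: [s3 s2^-1]
Gen 5 (s4^-1): push. Stack: [s3 s2^-1 s4^-1]
Gen 6 (s4^-1): push. Stack: [s3 s2^-1 s4^-1 s4^-1]
Reduced word: s3 s2^-1 s4^-1 s4^-1

Answer: no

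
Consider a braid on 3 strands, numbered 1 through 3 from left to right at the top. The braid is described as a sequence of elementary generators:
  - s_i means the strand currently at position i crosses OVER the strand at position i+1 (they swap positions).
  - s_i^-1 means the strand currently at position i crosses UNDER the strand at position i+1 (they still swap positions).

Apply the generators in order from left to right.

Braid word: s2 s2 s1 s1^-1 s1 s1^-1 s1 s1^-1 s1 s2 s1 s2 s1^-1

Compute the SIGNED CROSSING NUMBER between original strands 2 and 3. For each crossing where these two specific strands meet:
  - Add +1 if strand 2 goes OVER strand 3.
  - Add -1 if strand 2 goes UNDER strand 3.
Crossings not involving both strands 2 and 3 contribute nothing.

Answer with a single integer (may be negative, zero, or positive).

Answer: 1

Derivation:
Gen 1: 2 over 3. Both 2&3? yes. Contrib: +1. Sum: 1
Gen 2: 3 over 2. Both 2&3? yes. Contrib: -1. Sum: 0
Gen 3: crossing 1x2. Both 2&3? no. Sum: 0
Gen 4: crossing 2x1. Both 2&3? no. Sum: 0
Gen 5: crossing 1x2. Both 2&3? no. Sum: 0
Gen 6: crossing 2x1. Both 2&3? no. Sum: 0
Gen 7: crossing 1x2. Both 2&3? no. Sum: 0
Gen 8: crossing 2x1. Both 2&3? no. Sum: 0
Gen 9: crossing 1x2. Both 2&3? no. Sum: 0
Gen 10: crossing 1x3. Both 2&3? no. Sum: 0
Gen 11: 2 over 3. Both 2&3? yes. Contrib: +1. Sum: 1
Gen 12: crossing 2x1. Both 2&3? no. Sum: 1
Gen 13: crossing 3x1. Both 2&3? no. Sum: 1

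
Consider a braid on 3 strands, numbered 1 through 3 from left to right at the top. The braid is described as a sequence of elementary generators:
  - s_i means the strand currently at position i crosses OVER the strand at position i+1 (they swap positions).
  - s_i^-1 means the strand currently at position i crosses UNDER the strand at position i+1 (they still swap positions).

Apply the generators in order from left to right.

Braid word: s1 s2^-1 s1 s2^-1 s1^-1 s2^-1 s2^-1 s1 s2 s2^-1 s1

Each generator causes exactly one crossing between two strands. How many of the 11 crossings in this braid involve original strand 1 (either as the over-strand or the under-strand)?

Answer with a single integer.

Answer: 8

Derivation:
Gen 1: crossing 1x2. Involves strand 1? yes. Count so far: 1
Gen 2: crossing 1x3. Involves strand 1? yes. Count so far: 2
Gen 3: crossing 2x3. Involves strand 1? no. Count so far: 2
Gen 4: crossing 2x1. Involves strand 1? yes. Count so far: 3
Gen 5: crossing 3x1. Involves strand 1? yes. Count so far: 4
Gen 6: crossing 3x2. Involves strand 1? no. Count so far: 4
Gen 7: crossing 2x3. Involves strand 1? no. Count so far: 4
Gen 8: crossing 1x3. Involves strand 1? yes. Count so far: 5
Gen 9: crossing 1x2. Involves strand 1? yes. Count so far: 6
Gen 10: crossing 2x1. Involves strand 1? yes. Count so far: 7
Gen 11: crossing 3x1. Involves strand 1? yes. Count so far: 8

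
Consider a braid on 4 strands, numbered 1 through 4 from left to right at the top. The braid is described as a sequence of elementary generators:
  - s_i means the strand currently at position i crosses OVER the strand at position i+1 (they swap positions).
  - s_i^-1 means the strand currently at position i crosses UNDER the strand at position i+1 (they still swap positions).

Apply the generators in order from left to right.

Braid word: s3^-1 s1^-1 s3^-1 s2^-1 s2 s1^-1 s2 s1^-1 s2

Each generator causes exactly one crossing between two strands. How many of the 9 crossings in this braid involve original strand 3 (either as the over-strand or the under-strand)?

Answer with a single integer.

Answer: 6

Derivation:
Gen 1: crossing 3x4. Involves strand 3? yes. Count so far: 1
Gen 2: crossing 1x2. Involves strand 3? no. Count so far: 1
Gen 3: crossing 4x3. Involves strand 3? yes. Count so far: 2
Gen 4: crossing 1x3. Involves strand 3? yes. Count so far: 3
Gen 5: crossing 3x1. Involves strand 3? yes. Count so far: 4
Gen 6: crossing 2x1. Involves strand 3? no. Count so far: 4
Gen 7: crossing 2x3. Involves strand 3? yes. Count so far: 5
Gen 8: crossing 1x3. Involves strand 3? yes. Count so far: 6
Gen 9: crossing 1x2. Involves strand 3? no. Count so far: 6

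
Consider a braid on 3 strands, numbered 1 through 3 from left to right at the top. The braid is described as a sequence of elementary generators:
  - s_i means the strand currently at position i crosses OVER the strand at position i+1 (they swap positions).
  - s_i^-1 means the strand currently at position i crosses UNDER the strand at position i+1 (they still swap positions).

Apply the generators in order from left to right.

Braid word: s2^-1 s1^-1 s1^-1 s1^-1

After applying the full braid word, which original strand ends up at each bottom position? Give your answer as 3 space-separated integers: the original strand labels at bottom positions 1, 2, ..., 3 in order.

Gen 1 (s2^-1): strand 2 crosses under strand 3. Perm now: [1 3 2]
Gen 2 (s1^-1): strand 1 crosses under strand 3. Perm now: [3 1 2]
Gen 3 (s1^-1): strand 3 crosses under strand 1. Perm now: [1 3 2]
Gen 4 (s1^-1): strand 1 crosses under strand 3. Perm now: [3 1 2]

Answer: 3 1 2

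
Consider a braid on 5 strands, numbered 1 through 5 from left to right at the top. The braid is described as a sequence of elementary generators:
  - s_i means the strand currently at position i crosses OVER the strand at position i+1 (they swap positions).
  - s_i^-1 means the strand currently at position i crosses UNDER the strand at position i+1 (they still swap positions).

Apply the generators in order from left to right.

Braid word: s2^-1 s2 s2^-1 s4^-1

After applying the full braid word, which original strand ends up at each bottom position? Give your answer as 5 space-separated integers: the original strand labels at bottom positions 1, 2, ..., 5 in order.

Gen 1 (s2^-1): strand 2 crosses under strand 3. Perm now: [1 3 2 4 5]
Gen 2 (s2): strand 3 crosses over strand 2. Perm now: [1 2 3 4 5]
Gen 3 (s2^-1): strand 2 crosses under strand 3. Perm now: [1 3 2 4 5]
Gen 4 (s4^-1): strand 4 crosses under strand 5. Perm now: [1 3 2 5 4]

Answer: 1 3 2 5 4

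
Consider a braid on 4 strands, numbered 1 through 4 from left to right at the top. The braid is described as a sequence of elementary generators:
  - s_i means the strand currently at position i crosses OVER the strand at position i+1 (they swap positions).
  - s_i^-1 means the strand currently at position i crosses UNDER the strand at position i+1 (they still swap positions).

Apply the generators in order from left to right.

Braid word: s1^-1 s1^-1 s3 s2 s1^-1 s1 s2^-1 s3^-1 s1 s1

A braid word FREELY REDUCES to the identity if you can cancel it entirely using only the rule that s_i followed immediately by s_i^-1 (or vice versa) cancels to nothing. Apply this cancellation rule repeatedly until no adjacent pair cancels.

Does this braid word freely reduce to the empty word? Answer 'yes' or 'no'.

Gen 1 (s1^-1): push. Stack: [s1^-1]
Gen 2 (s1^-1): push. Stack: [s1^-1 s1^-1]
Gen 3 (s3): push. Stack: [s1^-1 s1^-1 s3]
Gen 4 (s2): push. Stack: [s1^-1 s1^-1 s3 s2]
Gen 5 (s1^-1): push. Stack: [s1^-1 s1^-1 s3 s2 s1^-1]
Gen 6 (s1): cancels prior s1^-1. Stack: [s1^-1 s1^-1 s3 s2]
Gen 7 (s2^-1): cancels prior s2. Stack: [s1^-1 s1^-1 s3]
Gen 8 (s3^-1): cancels prior s3. Stack: [s1^-1 s1^-1]
Gen 9 (s1): cancels prior s1^-1. Stack: [s1^-1]
Gen 10 (s1): cancels prior s1^-1. Stack: []
Reduced word: (empty)

Answer: yes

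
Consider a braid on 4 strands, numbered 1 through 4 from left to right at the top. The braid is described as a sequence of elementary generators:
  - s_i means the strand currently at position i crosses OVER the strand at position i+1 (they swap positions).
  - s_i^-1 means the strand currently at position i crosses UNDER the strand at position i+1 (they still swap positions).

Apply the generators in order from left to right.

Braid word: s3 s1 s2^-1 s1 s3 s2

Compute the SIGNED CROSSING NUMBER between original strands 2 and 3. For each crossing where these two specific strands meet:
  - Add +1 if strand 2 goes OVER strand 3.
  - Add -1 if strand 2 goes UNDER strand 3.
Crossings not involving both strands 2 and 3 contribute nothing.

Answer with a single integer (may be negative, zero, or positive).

Answer: 1

Derivation:
Gen 1: crossing 3x4. Both 2&3? no. Sum: 0
Gen 2: crossing 1x2. Both 2&3? no. Sum: 0
Gen 3: crossing 1x4. Both 2&3? no. Sum: 0
Gen 4: crossing 2x4. Both 2&3? no. Sum: 0
Gen 5: crossing 1x3. Both 2&3? no. Sum: 0
Gen 6: 2 over 3. Both 2&3? yes. Contrib: +1. Sum: 1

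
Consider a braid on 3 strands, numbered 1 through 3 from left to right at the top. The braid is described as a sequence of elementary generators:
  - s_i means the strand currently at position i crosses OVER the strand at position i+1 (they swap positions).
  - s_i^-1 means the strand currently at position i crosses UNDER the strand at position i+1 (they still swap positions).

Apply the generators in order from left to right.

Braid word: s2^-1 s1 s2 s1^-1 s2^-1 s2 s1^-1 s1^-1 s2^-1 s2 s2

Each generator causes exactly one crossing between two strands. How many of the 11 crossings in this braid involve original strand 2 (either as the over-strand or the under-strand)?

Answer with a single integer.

Answer: 5

Derivation:
Gen 1: crossing 2x3. Involves strand 2? yes. Count so far: 1
Gen 2: crossing 1x3. Involves strand 2? no. Count so far: 1
Gen 3: crossing 1x2. Involves strand 2? yes. Count so far: 2
Gen 4: crossing 3x2. Involves strand 2? yes. Count so far: 3
Gen 5: crossing 3x1. Involves strand 2? no. Count so far: 3
Gen 6: crossing 1x3. Involves strand 2? no. Count so far: 3
Gen 7: crossing 2x3. Involves strand 2? yes. Count so far: 4
Gen 8: crossing 3x2. Involves strand 2? yes. Count so far: 5
Gen 9: crossing 3x1. Involves strand 2? no. Count so far: 5
Gen 10: crossing 1x3. Involves strand 2? no. Count so far: 5
Gen 11: crossing 3x1. Involves strand 2? no. Count so far: 5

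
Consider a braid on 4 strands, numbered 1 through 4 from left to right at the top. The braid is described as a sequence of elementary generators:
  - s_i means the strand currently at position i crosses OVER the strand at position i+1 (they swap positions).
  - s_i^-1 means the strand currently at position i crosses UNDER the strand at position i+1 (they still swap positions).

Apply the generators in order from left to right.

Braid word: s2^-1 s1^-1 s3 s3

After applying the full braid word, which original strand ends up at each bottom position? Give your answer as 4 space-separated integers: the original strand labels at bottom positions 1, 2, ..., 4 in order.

Answer: 3 1 2 4

Derivation:
Gen 1 (s2^-1): strand 2 crosses under strand 3. Perm now: [1 3 2 4]
Gen 2 (s1^-1): strand 1 crosses under strand 3. Perm now: [3 1 2 4]
Gen 3 (s3): strand 2 crosses over strand 4. Perm now: [3 1 4 2]
Gen 4 (s3): strand 4 crosses over strand 2. Perm now: [3 1 2 4]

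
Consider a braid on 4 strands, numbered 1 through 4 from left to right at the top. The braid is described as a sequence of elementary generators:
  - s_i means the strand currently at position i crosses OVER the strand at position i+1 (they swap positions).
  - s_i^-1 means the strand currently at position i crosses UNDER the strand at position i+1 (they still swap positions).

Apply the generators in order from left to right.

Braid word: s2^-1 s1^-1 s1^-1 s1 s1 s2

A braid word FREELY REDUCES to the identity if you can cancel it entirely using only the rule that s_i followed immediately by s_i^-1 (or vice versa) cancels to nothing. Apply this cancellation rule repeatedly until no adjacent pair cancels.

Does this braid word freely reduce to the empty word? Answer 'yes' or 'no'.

Gen 1 (s2^-1): push. Stack: [s2^-1]
Gen 2 (s1^-1): push. Stack: [s2^-1 s1^-1]
Gen 3 (s1^-1): push. Stack: [s2^-1 s1^-1 s1^-1]
Gen 4 (s1): cancels prior s1^-1. Stack: [s2^-1 s1^-1]
Gen 5 (s1): cancels prior s1^-1. Stack: [s2^-1]
Gen 6 (s2): cancels prior s2^-1. Stack: []
Reduced word: (empty)

Answer: yes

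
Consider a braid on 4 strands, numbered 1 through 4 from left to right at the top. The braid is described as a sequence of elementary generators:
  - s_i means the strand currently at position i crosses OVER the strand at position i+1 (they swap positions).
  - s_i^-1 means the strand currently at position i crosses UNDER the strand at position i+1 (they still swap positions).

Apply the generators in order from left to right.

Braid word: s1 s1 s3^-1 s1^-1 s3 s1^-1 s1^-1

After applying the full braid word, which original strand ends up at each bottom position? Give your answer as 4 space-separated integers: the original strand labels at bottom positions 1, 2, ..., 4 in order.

Gen 1 (s1): strand 1 crosses over strand 2. Perm now: [2 1 3 4]
Gen 2 (s1): strand 2 crosses over strand 1. Perm now: [1 2 3 4]
Gen 3 (s3^-1): strand 3 crosses under strand 4. Perm now: [1 2 4 3]
Gen 4 (s1^-1): strand 1 crosses under strand 2. Perm now: [2 1 4 3]
Gen 5 (s3): strand 4 crosses over strand 3. Perm now: [2 1 3 4]
Gen 6 (s1^-1): strand 2 crosses under strand 1. Perm now: [1 2 3 4]
Gen 7 (s1^-1): strand 1 crosses under strand 2. Perm now: [2 1 3 4]

Answer: 2 1 3 4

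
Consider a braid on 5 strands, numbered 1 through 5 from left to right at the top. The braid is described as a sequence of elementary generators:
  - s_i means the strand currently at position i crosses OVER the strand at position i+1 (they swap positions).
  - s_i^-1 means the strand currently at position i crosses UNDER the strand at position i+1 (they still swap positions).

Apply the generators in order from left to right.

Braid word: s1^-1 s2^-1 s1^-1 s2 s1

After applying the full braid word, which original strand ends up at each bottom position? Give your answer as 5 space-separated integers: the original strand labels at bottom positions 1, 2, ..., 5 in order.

Gen 1 (s1^-1): strand 1 crosses under strand 2. Perm now: [2 1 3 4 5]
Gen 2 (s2^-1): strand 1 crosses under strand 3. Perm now: [2 3 1 4 5]
Gen 3 (s1^-1): strand 2 crosses under strand 3. Perm now: [3 2 1 4 5]
Gen 4 (s2): strand 2 crosses over strand 1. Perm now: [3 1 2 4 5]
Gen 5 (s1): strand 3 crosses over strand 1. Perm now: [1 3 2 4 5]

Answer: 1 3 2 4 5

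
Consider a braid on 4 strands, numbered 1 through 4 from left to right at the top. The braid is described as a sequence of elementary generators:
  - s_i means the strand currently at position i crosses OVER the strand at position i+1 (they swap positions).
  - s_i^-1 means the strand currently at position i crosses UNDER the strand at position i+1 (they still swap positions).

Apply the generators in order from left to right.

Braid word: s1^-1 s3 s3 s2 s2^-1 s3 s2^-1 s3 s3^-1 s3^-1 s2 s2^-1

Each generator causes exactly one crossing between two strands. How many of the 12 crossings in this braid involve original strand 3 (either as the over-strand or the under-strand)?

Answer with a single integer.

Answer: 10

Derivation:
Gen 1: crossing 1x2. Involves strand 3? no. Count so far: 0
Gen 2: crossing 3x4. Involves strand 3? yes. Count so far: 1
Gen 3: crossing 4x3. Involves strand 3? yes. Count so far: 2
Gen 4: crossing 1x3. Involves strand 3? yes. Count so far: 3
Gen 5: crossing 3x1. Involves strand 3? yes. Count so far: 4
Gen 6: crossing 3x4. Involves strand 3? yes. Count so far: 5
Gen 7: crossing 1x4. Involves strand 3? no. Count so far: 5
Gen 8: crossing 1x3. Involves strand 3? yes. Count so far: 6
Gen 9: crossing 3x1. Involves strand 3? yes. Count so far: 7
Gen 10: crossing 1x3. Involves strand 3? yes. Count so far: 8
Gen 11: crossing 4x3. Involves strand 3? yes. Count so far: 9
Gen 12: crossing 3x4. Involves strand 3? yes. Count so far: 10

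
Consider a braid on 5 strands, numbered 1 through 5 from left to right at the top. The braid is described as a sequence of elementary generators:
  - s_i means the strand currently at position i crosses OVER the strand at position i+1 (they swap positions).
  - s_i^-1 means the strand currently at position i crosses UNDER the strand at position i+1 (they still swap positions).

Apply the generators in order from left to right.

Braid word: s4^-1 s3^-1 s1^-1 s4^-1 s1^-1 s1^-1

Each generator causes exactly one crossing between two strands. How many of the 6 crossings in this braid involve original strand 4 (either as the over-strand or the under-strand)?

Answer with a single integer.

Gen 1: crossing 4x5. Involves strand 4? yes. Count so far: 1
Gen 2: crossing 3x5. Involves strand 4? no. Count so far: 1
Gen 3: crossing 1x2. Involves strand 4? no. Count so far: 1
Gen 4: crossing 3x4. Involves strand 4? yes. Count so far: 2
Gen 5: crossing 2x1. Involves strand 4? no. Count so far: 2
Gen 6: crossing 1x2. Involves strand 4? no. Count so far: 2

Answer: 2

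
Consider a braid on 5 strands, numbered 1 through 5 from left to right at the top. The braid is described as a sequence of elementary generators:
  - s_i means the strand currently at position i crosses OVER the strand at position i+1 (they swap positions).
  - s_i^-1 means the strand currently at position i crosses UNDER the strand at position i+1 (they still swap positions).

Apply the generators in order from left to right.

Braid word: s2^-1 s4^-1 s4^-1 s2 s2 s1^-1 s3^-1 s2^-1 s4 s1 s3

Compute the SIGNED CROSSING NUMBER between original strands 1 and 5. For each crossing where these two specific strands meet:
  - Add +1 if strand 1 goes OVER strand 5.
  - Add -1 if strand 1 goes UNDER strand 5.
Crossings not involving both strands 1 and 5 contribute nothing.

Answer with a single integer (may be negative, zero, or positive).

Gen 1: crossing 2x3. Both 1&5? no. Sum: 0
Gen 2: crossing 4x5. Both 1&5? no. Sum: 0
Gen 3: crossing 5x4. Both 1&5? no. Sum: 0
Gen 4: crossing 3x2. Both 1&5? no. Sum: 0
Gen 5: crossing 2x3. Both 1&5? no. Sum: 0
Gen 6: crossing 1x3. Both 1&5? no. Sum: 0
Gen 7: crossing 2x4. Both 1&5? no. Sum: 0
Gen 8: crossing 1x4. Both 1&5? no. Sum: 0
Gen 9: crossing 2x5. Both 1&5? no. Sum: 0
Gen 10: crossing 3x4. Both 1&5? no. Sum: 0
Gen 11: 1 over 5. Both 1&5? yes. Contrib: +1. Sum: 1

Answer: 1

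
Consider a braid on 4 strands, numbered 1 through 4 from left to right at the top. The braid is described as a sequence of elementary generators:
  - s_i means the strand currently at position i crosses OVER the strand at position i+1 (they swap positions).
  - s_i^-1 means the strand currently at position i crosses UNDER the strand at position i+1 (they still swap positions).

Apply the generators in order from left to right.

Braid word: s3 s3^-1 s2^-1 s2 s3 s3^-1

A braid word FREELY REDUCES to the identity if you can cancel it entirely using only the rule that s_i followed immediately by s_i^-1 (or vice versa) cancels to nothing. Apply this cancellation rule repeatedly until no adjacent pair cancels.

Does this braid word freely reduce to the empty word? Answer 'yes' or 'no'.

Gen 1 (s3): push. Stack: [s3]
Gen 2 (s3^-1): cancels prior s3. Stack: []
Gen 3 (s2^-1): push. Stack: [s2^-1]
Gen 4 (s2): cancels prior s2^-1. Stack: []
Gen 5 (s3): push. Stack: [s3]
Gen 6 (s3^-1): cancels prior s3. Stack: []
Reduced word: (empty)

Answer: yes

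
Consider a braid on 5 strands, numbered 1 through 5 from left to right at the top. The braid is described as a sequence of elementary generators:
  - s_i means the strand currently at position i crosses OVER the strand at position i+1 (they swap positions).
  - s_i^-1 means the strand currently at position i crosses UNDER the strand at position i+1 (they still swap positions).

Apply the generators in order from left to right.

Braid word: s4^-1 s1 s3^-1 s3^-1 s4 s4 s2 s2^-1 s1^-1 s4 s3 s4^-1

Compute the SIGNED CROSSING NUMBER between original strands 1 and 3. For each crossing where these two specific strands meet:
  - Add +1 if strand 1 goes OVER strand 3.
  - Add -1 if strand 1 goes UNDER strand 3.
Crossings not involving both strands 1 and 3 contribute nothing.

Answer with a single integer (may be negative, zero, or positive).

Answer: 2

Derivation:
Gen 1: crossing 4x5. Both 1&3? no. Sum: 0
Gen 2: crossing 1x2. Both 1&3? no. Sum: 0
Gen 3: crossing 3x5. Both 1&3? no. Sum: 0
Gen 4: crossing 5x3. Both 1&3? no. Sum: 0
Gen 5: crossing 5x4. Both 1&3? no. Sum: 0
Gen 6: crossing 4x5. Both 1&3? no. Sum: 0
Gen 7: 1 over 3. Both 1&3? yes. Contrib: +1. Sum: 1
Gen 8: 3 under 1. Both 1&3? yes. Contrib: +1. Sum: 2
Gen 9: crossing 2x1. Both 1&3? no. Sum: 2
Gen 10: crossing 5x4. Both 1&3? no. Sum: 2
Gen 11: crossing 3x4. Both 1&3? no. Sum: 2
Gen 12: crossing 3x5. Both 1&3? no. Sum: 2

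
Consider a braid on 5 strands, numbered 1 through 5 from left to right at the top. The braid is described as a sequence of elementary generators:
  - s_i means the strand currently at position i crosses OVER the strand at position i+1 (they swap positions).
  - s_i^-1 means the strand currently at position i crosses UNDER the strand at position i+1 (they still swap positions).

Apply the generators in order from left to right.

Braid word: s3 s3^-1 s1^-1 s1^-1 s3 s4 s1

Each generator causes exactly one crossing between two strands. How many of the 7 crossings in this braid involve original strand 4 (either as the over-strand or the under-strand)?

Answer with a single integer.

Answer: 3

Derivation:
Gen 1: crossing 3x4. Involves strand 4? yes. Count so far: 1
Gen 2: crossing 4x3. Involves strand 4? yes. Count so far: 2
Gen 3: crossing 1x2. Involves strand 4? no. Count so far: 2
Gen 4: crossing 2x1. Involves strand 4? no. Count so far: 2
Gen 5: crossing 3x4. Involves strand 4? yes. Count so far: 3
Gen 6: crossing 3x5. Involves strand 4? no. Count so far: 3
Gen 7: crossing 1x2. Involves strand 4? no. Count so far: 3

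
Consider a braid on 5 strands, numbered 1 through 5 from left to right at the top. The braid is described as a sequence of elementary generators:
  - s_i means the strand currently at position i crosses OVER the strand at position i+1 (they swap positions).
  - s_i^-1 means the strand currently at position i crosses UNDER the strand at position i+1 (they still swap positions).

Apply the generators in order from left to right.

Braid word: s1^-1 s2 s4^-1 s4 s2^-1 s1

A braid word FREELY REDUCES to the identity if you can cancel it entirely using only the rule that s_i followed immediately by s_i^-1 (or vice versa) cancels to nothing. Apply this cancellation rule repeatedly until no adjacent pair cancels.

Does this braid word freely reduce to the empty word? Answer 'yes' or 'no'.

Gen 1 (s1^-1): push. Stack: [s1^-1]
Gen 2 (s2): push. Stack: [s1^-1 s2]
Gen 3 (s4^-1): push. Stack: [s1^-1 s2 s4^-1]
Gen 4 (s4): cancels prior s4^-1. Stack: [s1^-1 s2]
Gen 5 (s2^-1): cancels prior s2. Stack: [s1^-1]
Gen 6 (s1): cancels prior s1^-1. Stack: []
Reduced word: (empty)

Answer: yes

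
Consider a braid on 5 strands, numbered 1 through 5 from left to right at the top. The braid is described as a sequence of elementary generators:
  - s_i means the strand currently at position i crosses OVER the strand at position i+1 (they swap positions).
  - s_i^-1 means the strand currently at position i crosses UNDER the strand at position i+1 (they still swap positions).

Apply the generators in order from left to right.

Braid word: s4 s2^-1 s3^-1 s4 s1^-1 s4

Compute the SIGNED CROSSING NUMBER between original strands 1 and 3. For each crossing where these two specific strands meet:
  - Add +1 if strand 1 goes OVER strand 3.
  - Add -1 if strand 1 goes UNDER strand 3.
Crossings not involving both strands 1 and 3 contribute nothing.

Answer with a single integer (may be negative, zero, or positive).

Answer: -1

Derivation:
Gen 1: crossing 4x5. Both 1&3? no. Sum: 0
Gen 2: crossing 2x3. Both 1&3? no. Sum: 0
Gen 3: crossing 2x5. Both 1&3? no. Sum: 0
Gen 4: crossing 2x4. Both 1&3? no. Sum: 0
Gen 5: 1 under 3. Both 1&3? yes. Contrib: -1. Sum: -1
Gen 6: crossing 4x2. Both 1&3? no. Sum: -1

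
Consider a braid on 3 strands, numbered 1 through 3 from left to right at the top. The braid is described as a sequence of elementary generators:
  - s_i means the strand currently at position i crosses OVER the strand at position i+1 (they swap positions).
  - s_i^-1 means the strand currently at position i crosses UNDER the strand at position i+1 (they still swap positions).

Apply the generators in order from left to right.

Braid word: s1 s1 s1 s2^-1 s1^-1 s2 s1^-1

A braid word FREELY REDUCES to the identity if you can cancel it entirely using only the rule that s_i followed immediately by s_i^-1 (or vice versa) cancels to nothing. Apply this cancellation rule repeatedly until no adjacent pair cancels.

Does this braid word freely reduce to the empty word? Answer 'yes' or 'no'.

Gen 1 (s1): push. Stack: [s1]
Gen 2 (s1): push. Stack: [s1 s1]
Gen 3 (s1): push. Stack: [s1 s1 s1]
Gen 4 (s2^-1): push. Stack: [s1 s1 s1 s2^-1]
Gen 5 (s1^-1): push. Stack: [s1 s1 s1 s2^-1 s1^-1]
Gen 6 (s2): push. Stack: [s1 s1 s1 s2^-1 s1^-1 s2]
Gen 7 (s1^-1): push. Stack: [s1 s1 s1 s2^-1 s1^-1 s2 s1^-1]
Reduced word: s1 s1 s1 s2^-1 s1^-1 s2 s1^-1

Answer: no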